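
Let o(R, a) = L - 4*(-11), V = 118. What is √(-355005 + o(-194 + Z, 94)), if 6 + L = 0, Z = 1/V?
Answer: I*√354967 ≈ 595.79*I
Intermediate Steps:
Z = 1/118 ≈ 0.0084746
L = -6 (L = -6 + 0 = -6)
o(R, a) = 38 (o(R, a) = -6 - 4*(-11) = -6 + 44 = 38)
√(-355005 + o(-194 + Z, 94)) = √(-355005 + 38) = √(-354967) = I*√354967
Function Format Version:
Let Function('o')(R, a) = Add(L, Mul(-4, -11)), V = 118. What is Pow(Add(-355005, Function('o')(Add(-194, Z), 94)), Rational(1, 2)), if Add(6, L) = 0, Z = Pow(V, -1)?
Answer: Mul(I, Pow(354967, Rational(1, 2))) ≈ Mul(595.79, I)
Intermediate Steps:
Z = Rational(1, 118) (Z = Pow(118, -1) = Rational(1, 118) ≈ 0.0084746)
L = -6 (L = Add(-6, 0) = -6)
Function('o')(R, a) = 38 (Function('o')(R, a) = Add(-6, Mul(-4, -11)) = Add(-6, 44) = 38)
Pow(Add(-355005, Function('o')(Add(-194, Z), 94)), Rational(1, 2)) = Pow(Add(-355005, 38), Rational(1, 2)) = Pow(-354967, Rational(1, 2)) = Mul(I, Pow(354967, Rational(1, 2)))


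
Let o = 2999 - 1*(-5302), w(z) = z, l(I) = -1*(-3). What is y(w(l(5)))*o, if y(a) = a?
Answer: 24903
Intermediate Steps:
l(I) = 3
o = 8301 (o = 2999 + 5302 = 8301)
y(w(l(5)))*o = 3*8301 = 24903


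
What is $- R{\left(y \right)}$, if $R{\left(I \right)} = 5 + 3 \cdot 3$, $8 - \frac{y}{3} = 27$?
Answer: $-14$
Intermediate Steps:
$y = -57$ ($y = 24 - 81 = -57$)
$R{\left(I \right)} = 14$ ($R{\left(I \right)} = 5 + 9 = 14$)
$- R{\left(y \right)} = \left(-1\right) 14 = -14$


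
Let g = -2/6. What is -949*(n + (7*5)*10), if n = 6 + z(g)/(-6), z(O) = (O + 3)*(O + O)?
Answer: -9129380/27 ≈ -3.3813e+5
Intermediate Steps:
g = -1/3 (g = -2*1/6 = -1/3 ≈ -0.33333)
z(O) = 2*O*(3 + O) (z(O) = (3 + O)*(2*O) = 2*O*(3 + O))
n = 170/27 (n = 6 + (2*(-1/3)*(3 - 1/3))/(-6) = 6 - (-1)*8/(3*3*3) = 6 - 1/6*(-16/9) = 6 + 8/27 = 170/27 ≈ 6.2963)
-949*(n + (7*5)*10) = -949*(170/27 + (7*5)*10) = -949*(170/27 + 35*10) = -949*(170/27 + 350) = -949*9620/27 = -9129380/27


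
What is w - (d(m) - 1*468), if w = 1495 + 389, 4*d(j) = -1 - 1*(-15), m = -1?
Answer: 4697/2 ≈ 2348.5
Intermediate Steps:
d(j) = 7/2 (d(j) = (-1 - 1*(-15))/4 = (-1 + 15)/4 = (¼)*14 = 7/2)
w = 1884
w - (d(m) - 1*468) = 1884 - (7/2 - 1*468) = 1884 - (7/2 - 468) = 1884 - 1*(-929/2) = 1884 + 929/2 = 4697/2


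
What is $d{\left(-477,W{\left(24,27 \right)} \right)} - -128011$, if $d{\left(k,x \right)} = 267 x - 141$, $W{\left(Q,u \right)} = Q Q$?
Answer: $281662$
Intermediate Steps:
$W{\left(Q,u \right)} = Q^{2}$
$d{\left(k,x \right)} = -141 + 267 x$
$d{\left(-477,W{\left(24,27 \right)} \right)} - -128011 = \left(-141 + 267 \cdot 24^{2}\right) - -128011 = \left(-141 + 267 \cdot 576\right) + 128011 = \left(-141 + 153792\right) + 128011 = 153651 + 128011 = 281662$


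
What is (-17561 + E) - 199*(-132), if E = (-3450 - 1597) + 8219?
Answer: 11879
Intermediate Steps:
E = 3172 (E = -5047 + 8219 = 3172)
(-17561 + E) - 199*(-132) = (-17561 + 3172) - 199*(-132) = -14389 + 26268 = 11879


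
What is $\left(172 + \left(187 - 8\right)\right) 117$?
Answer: $41067$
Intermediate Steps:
$\left(172 + \left(187 - 8\right)\right) 117 = \left(172 + 179\right) 117 = 351 \cdot 117 = 41067$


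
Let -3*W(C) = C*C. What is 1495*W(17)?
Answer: -432055/3 ≈ -1.4402e+5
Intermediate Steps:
W(C) = -C²/3 (W(C) = -C*C/3 = -C²/3)
1495*W(17) = 1495*(-⅓*17²) = 1495*(-⅓*289) = 1495*(-289/3) = -432055/3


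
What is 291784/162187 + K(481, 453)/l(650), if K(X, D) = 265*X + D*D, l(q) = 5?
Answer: 53956856958/810935 ≈ 66537.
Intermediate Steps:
K(X, D) = D² + 265*X (K(X, D) = 265*X + D² = D² + 265*X)
291784/162187 + K(481, 453)/l(650) = 291784/162187 + (453² + 265*481)/5 = 291784*(1/162187) + (205209 + 127465)*(⅕) = 291784/162187 + 332674*(⅕) = 291784/162187 + 332674/5 = 53956856958/810935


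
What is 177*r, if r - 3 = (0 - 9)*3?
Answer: -4248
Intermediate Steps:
r = -24 (r = 3 + (0 - 9)*3 = 3 - 9*3 = 3 - 27 = -24)
177*r = 177*(-24) = -4248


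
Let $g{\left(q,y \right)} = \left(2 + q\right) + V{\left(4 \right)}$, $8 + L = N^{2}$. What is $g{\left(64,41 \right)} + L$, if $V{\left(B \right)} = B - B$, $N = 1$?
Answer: $59$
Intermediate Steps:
$V{\left(B \right)} = 0$
$L = -7$ ($L = -8 + 1^{2} = -8 + 1 = -7$)
$g{\left(q,y \right)} = 2 + q$ ($g{\left(q,y \right)} = \left(2 + q\right) + 0 = 2 + q$)
$g{\left(64,41 \right)} + L = \left(2 + 64\right) - 7 = 66 - 7 = 59$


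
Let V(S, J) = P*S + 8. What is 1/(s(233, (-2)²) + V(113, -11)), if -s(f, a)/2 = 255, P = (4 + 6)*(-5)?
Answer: -1/6152 ≈ -0.00016255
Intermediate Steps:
P = -50 (P = 10*(-5) = -50)
s(f, a) = -510 (s(f, a) = -2*255 = -510)
V(S, J) = 8 - 50*S (V(S, J) = -50*S + 8 = 8 - 50*S)
1/(s(233, (-2)²) + V(113, -11)) = 1/(-510 + (8 - 50*113)) = 1/(-510 + (8 - 5650)) = 1/(-510 - 5642) = 1/(-6152) = -1/6152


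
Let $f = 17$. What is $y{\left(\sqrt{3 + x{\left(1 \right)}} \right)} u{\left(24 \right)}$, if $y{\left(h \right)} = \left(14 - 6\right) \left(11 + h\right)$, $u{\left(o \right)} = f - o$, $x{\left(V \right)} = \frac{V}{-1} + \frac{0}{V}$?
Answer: $-616 - 56 \sqrt{2} \approx -695.2$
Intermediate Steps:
$x{\left(V \right)} = - V$ ($x{\left(V \right)} = V \left(-1\right) + 0 = - V + 0 = - V$)
$u{\left(o \right)} = 17 - o$
$y{\left(h \right)} = 88 + 8 h$ ($y{\left(h \right)} = 8 \left(11 + h\right) = 88 + 8 h$)
$y{\left(\sqrt{3 + x{\left(1 \right)}} \right)} u{\left(24 \right)} = \left(88 + 8 \sqrt{3 - 1}\right) \left(17 - 24\right) = \left(88 + 8 \sqrt{2}\right) \left(-7\right) = -616 - 56 \sqrt{2}$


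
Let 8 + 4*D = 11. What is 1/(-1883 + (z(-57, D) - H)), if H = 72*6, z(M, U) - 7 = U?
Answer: -4/9229 ≈ -0.00043342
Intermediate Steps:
D = ¾ (D = -2 + (¼)*11 = -2 + 11/4 = ¾ ≈ 0.75000)
z(M, U) = 7 + U
H = 432
1/(-1883 + (z(-57, D) - H)) = 1/(-1883 + ((7 + ¾) - 1*432)) = 1/(-1883 + (31/4 - 432)) = 1/(-1883 - 1697/4) = 1/(-9229/4) = -4/9229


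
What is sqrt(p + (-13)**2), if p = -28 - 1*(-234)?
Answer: 5*sqrt(15) ≈ 19.365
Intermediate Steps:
p = 206 (p = -28 + 234 = 206)
sqrt(p + (-13)**2) = sqrt(206 + (-13)**2) = sqrt(206 + 169) = sqrt(375) = 5*sqrt(15)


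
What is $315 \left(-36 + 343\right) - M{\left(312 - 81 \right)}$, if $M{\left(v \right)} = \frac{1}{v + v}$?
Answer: $\frac{44677709}{462} \approx 96705.0$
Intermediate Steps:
$M{\left(v \right)} = \frac{1}{2 v}$
$315 \left(-36 + 343\right) - M{\left(312 - 81 \right)} = 315 \left(-36 + 343\right) - \frac{1}{2 \left(312 - 81\right)} = 315 \cdot 307 - \frac{1}{2 \cdot 231} = 96705 - \frac{1}{2} \cdot \frac{1}{231} = 96705 - \frac{1}{462} = \frac{44677709}{462}$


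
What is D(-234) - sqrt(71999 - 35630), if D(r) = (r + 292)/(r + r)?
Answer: -29/234 - 9*sqrt(449) ≈ -190.83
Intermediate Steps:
D(r) = (292 + r)/(2*r) (D(r) = (292 + r)/((2*r)) = (292 + r)*(1/(2*r)) = (292 + r)/(2*r))
D(-234) - sqrt(71999 - 35630) = (1/2)*(292 - 234)/(-234) - sqrt(71999 - 35630) = (1/2)*(-1/234)*58 - sqrt(36369) = -29/234 - 9*sqrt(449)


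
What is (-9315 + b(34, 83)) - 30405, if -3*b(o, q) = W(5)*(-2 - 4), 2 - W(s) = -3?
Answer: -39710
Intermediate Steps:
W(s) = 5 (W(s) = 2 - 1*(-3) = 2 + 3 = 5)
b(o, q) = 10 (b(o, q) = -5*(-2 - 4)/3 = -5*(-6)/3 = -1/3*(-30) = 10)
(-9315 + b(34, 83)) - 30405 = (-9315 + 10) - 30405 = -9305 - 30405 = -39710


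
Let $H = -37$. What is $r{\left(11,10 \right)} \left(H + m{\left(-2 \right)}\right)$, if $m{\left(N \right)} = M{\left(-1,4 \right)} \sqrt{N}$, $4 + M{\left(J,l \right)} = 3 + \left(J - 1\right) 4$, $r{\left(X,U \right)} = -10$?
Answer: $370 + 90 i \sqrt{2} \approx 370.0 + 127.28 i$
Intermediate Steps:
$M{\left(J,l \right)} = -5 + 4 J$ ($M{\left(J,l \right)} = -4 + \left(3 + \left(J - 1\right) 4\right) = -4 + \left(3 + \left(-1 + J\right) 4\right) = -4 + \left(3 + \left(-4 + 4 J\right)\right) = -4 + \left(-1 + 4 J\right) = -5 + 4 J$)
$m{\left(N \right)} = - 9 \sqrt{N}$ ($m{\left(N \right)} = \left(-5 + 4 \left(-1\right)\right) \sqrt{N} = \left(-5 - 4\right) \sqrt{N} = - 9 \sqrt{N}$)
$r{\left(11,10 \right)} \left(H + m{\left(-2 \right)}\right) = - 10 \left(-37 - 9 \sqrt{-2}\right) = - 10 \left(-37 - 9 i \sqrt{2}\right) = 370 + 90 i \sqrt{2}$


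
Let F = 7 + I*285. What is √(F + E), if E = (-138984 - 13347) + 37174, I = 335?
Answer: 5*I*√787 ≈ 140.27*I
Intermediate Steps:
F = 95482 (F = 7 + 335*285 = 7 + 95475 = 95482)
E = -115157 (E = -152331 + 37174 = -115157)
√(F + E) = √(95482 - 115157) = √(-19675) = 5*I*√787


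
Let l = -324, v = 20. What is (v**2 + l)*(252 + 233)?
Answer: 36860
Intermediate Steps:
(v**2 + l)*(252 + 233) = (20**2 - 324)*(252 + 233) = (400 - 324)*485 = 76*485 = 36860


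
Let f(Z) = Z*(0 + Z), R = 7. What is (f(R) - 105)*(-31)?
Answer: 1736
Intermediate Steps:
f(Z) = Z² (f(Z) = Z*Z = Z²)
(f(R) - 105)*(-31) = (7² - 105)*(-31) = (49 - 105)*(-31) = -56*(-31) = 1736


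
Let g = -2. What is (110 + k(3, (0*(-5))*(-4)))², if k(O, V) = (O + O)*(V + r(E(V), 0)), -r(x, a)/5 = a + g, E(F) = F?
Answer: 28900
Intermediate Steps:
r(x, a) = 10 - 5*a (r(x, a) = -5*(a - 2) = -5*(-2 + a) = 10 - 5*a)
k(O, V) = 2*O*(10 + V) (k(O, V) = (O + O)*(V + (10 - 5*0)) = (2*O)*(V + (10 + 0)) = (2*O)*(V + 10) = (2*O)*(10 + V) = 2*O*(10 + V))
(110 + k(3, (0*(-5))*(-4)))² = (110 + 2*3*(10 + (0*(-5))*(-4)))² = (110 + 2*3*(10 + 0*(-4)))² = (110 + 2*3*(10 + 0))² = (110 + 2*3*10)² = (110 + 60)² = 170² = 28900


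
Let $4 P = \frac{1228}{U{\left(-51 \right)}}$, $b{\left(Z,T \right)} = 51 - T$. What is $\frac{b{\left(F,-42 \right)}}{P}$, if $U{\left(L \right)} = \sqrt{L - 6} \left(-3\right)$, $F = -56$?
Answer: $- \frac{279 i \sqrt{57}}{307} \approx - 6.8613 i$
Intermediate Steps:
$U{\left(L \right)} = - 3 \sqrt{-6 + L}$ ($U{\left(L \right)} = \sqrt{-6 + L} \left(-3\right) = - 3 \sqrt{-6 + L}$)
$P = \frac{307 i \sqrt{57}}{171}$ ($P = \frac{1228 \frac{1}{\left(-3\right) \sqrt{-6 - 51}}}{4} = \frac{1228 \frac{1}{\left(-3\right) \sqrt{-57}}}{4} = \frac{1228 \frac{1}{\left(-3\right) i \sqrt{57}}}{4} = \frac{1228 \frac{i \sqrt{57}}{171}}{4} = \frac{\frac{1228}{171} i \sqrt{57}}{4} = \frac{307 i \sqrt{57}}{171} \approx 13.554 i$)
$\frac{b{\left(F,-42 \right)}}{P} = \frac{51 - -42}{\frac{307}{171} i \sqrt{57}} = \left(51 + 42\right) \left(- \frac{3 i \sqrt{57}}{307}\right) = 93 \left(- \frac{3 i \sqrt{57}}{307}\right) = - \frac{279 i \sqrt{57}}{307}$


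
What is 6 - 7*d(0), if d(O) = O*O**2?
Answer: 6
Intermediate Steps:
d(O) = O**3
6 - 7*d(0) = 6 - 7*0**3 = 6 - 7*0 = 6 + 0 = 6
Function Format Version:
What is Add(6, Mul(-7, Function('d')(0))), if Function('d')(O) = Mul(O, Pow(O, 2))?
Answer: 6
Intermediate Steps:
Function('d')(O) = Pow(O, 3)
Add(6, Mul(-7, Function('d')(0))) = Add(6, Mul(-7, Pow(0, 3))) = Add(6, Mul(-7, 0)) = Add(6, 0) = 6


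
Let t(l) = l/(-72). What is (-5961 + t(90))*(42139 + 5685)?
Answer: -285138644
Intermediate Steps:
t(l) = -l/72 (t(l) = l*(-1/72) = -l/72)
(-5961 + t(90))*(42139 + 5685) = (-5961 - 1/72*90)*(42139 + 5685) = (-5961 - 5/4)*47824 = -23849/4*47824 = -285138644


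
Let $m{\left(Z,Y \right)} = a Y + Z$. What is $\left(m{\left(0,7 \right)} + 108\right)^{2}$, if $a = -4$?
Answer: $6400$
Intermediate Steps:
$m{\left(Z,Y \right)} = Z - 4 Y$ ($m{\left(Z,Y \right)} = - 4 Y + Z = Z - 4 Y$)
$\left(m{\left(0,7 \right)} + 108\right)^{2} = \left(\left(0 - 28\right) + 108\right)^{2} = \left(-28 + 108\right)^{2} = 80^{2} = 6400$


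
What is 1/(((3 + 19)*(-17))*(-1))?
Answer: 1/374 ≈ 0.0026738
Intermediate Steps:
1/(((3 + 19)*(-17))*(-1)) = 1/((22*(-17))*(-1)) = 1/(-374*(-1)) = 1/374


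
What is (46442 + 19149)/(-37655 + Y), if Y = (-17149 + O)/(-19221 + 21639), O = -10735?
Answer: -79299519/45538837 ≈ -1.7414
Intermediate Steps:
Y = -13942/1209 (Y = (-17149 - 10735)/(-19221 + 21639) = -27884/2418 = -27884*1/2418 = -13942/1209 ≈ -11.532)
(46442 + 19149)/(-37655 + Y) = (46442 + 19149)/(-37655 - 13942/1209) = 65591/(-45538837/1209) = 65591*(-1209/45538837) = -79299519/45538837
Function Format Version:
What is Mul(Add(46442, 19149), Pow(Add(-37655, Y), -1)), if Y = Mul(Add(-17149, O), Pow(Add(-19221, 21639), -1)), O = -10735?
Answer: Rational(-79299519, 45538837) ≈ -1.7414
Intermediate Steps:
Y = Rational(-13942, 1209) (Y = Mul(Add(-17149, -10735), Pow(Add(-19221, 21639), -1)) = Mul(-27884, Pow(2418, -1)) = Mul(-27884, Rational(1, 2418)) = Rational(-13942, 1209) ≈ -11.532)
Mul(Add(46442, 19149), Pow(Add(-37655, Y), -1)) = Mul(Add(46442, 19149), Pow(Add(-37655, Rational(-13942, 1209)), -1)) = Mul(65591, Pow(Rational(-45538837, 1209), -1)) = Mul(65591, Rational(-1209, 45538837)) = Rational(-79299519, 45538837)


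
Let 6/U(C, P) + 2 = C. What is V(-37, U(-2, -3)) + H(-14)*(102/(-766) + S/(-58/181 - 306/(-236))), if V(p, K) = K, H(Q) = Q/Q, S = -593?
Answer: -9727697303/15970334 ≈ -609.11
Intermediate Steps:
H(Q) = 1
U(C, P) = 6/(-2 + C)
V(-37, U(-2, -3)) + H(-14)*(102/(-766) + S/(-58/181 - 306/(-236))) = 6/(-2 - 2) + 1*(102/(-766) - 593/(-58/181 - 306/(-236))) = 6/(-4) + 1*(102*(-1/766) - 593/(-58*1/181 - 306*(-1/236))) = 6*(-¼) + 1*(-51/383 - 593/(-58/181 + 153/118)) = -3/2 + 1*(-51/383 - 593/20849/21358) = -3/2 + 1*(-51/383 - 593*21358/20849) = -3/2 + 1*(-51/383 - 12665294/20849) = -3/2 + 1*(-4851870901/7985167) = -3/2 - 4851870901/7985167 = -9727697303/15970334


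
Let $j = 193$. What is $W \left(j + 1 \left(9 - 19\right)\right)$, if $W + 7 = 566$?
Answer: $102297$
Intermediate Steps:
$W = 559$ ($W = -7 + 566 = 559$)
$W \left(j + 1 \left(9 - 19\right)\right) = 559 \left(193 + 1 \left(9 - 19\right)\right) = 559 \left(193 + 1 \left(-10\right)\right) = 559 \left(193 - 10\right) = 559 \cdot 183 = 102297$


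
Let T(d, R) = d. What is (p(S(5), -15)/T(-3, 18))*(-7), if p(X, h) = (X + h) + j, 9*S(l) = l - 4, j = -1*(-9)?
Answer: -371/27 ≈ -13.741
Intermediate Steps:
j = 9
S(l) = -4/9 + l/9 (S(l) = (l - 4)/9 = (-4 + l)/9 = -4/9 + l/9)
p(X, h) = 9 + X + h (p(X, h) = (X + h) + 9 = 9 + X + h)
(p(S(5), -15)/T(-3, 18))*(-7) = ((9 + (-4/9 + (⅑)*5) - 15)/(-3))*(-7) = ((9 + (-4/9 + 5/9) - 15)*(-⅓))*(-7) = ((9 + ⅑ - 15)*(-⅓))*(-7) = -53/9*(-⅓)*(-7) = (53/27)*(-7) = -371/27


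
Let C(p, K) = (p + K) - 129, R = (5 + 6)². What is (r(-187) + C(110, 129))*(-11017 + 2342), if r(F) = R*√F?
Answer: -954250 - 1049675*I*√187 ≈ -9.5425e+5 - 1.4354e+7*I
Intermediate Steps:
R = 121 (R = 11² = 121)
C(p, K) = -129 + K + p (C(p, K) = (K + p) - 129 = -129 + K + p)
r(F) = 121*√F
(r(-187) + C(110, 129))*(-11017 + 2342) = (121*√(-187) + (-129 + 129 + 110))*(-11017 + 2342) = (121*(I*√187) + 110)*(-8675) = (121*I*√187 + 110)*(-8675) = (110 + 121*I*√187)*(-8675) = -954250 - 1049675*I*√187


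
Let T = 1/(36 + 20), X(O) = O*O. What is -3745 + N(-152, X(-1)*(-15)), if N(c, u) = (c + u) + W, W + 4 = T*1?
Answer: -219295/56 ≈ -3916.0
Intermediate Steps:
X(O) = O**2
T = 1/56 ≈ 0.017857
W = -223/56 (W = -4 + (1/56)*1 = -4 + 1/56 = -223/56 ≈ -3.9821)
N(c, u) = -223/56 + c + u (N(c, u) = (c + u) - 223/56 = -223/56 + c + u)
-3745 + N(-152, X(-1)*(-15)) = -3745 + (-223/56 - 152 + (-1)**2*(-15)) = -3745 + (-223/56 - 152 + 1*(-15)) = -3745 + (-223/56 - 152 - 15) = -3745 - 9575/56 = -219295/56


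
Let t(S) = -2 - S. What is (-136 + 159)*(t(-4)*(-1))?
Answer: -46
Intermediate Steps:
(-136 + 159)*(t(-4)*(-1)) = (-136 + 159)*((-2 - 1*(-4))*(-1)) = 23*((-2 + 4)*(-1)) = 23*(2*(-1)) = 23*(-2) = -46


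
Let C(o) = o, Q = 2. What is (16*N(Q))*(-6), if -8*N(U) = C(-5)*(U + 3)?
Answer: -300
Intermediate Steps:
N(U) = 15/8 + 5*U/8 (N(U) = -(-5)*(U + 3)/8 = -(-5)*(3 + U)/8 = -(-15 - 5*U)/8 = 15/8 + 5*U/8)
(16*N(Q))*(-6) = (16*(15/8 + (5/8)*2))*(-6) = (16*(15/8 + 5/4))*(-6) = (16*(25/8))*(-6) = 50*(-6) = -300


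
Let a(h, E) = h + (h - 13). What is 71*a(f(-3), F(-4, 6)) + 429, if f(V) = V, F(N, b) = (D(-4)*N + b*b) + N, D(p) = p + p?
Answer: -920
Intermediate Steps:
D(p) = 2*p
F(N, b) = b² - 7*N (F(N, b) = ((2*(-4))*N + b*b) + N = (-8*N + b²) + N = (b² - 8*N) + N = b² - 7*N)
a(h, E) = -13 + 2*h (a(h, E) = h + (-13 + h) = -13 + 2*h)
71*a(f(-3), F(-4, 6)) + 429 = 71*(-13 + 2*(-3)) + 429 = 71*(-13 - 6) + 429 = 71*(-19) + 429 = -1349 + 429 = -920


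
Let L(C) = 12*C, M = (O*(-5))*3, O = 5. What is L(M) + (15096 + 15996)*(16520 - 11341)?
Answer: 161024568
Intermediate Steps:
M = -75 (M = (5*(-5))*3 = -25*3 = -75)
L(M) + (15096 + 15996)*(16520 - 11341) = 12*(-75) + (15096 + 15996)*(16520 - 11341) = -900 + 31092*5179 = -900 + 161025468 = 161024568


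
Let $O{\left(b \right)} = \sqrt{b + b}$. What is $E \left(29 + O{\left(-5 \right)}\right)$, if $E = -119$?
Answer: $-3451 - 119 i \sqrt{10} \approx -3451.0 - 376.31 i$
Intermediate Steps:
$O{\left(b \right)} = \sqrt{2} \sqrt{b}$ ($O{\left(b \right)} = \sqrt{2 b} = \sqrt{2} \sqrt{b}$)
$E \left(29 + O{\left(-5 \right)}\right) = - 119 \left(29 + \sqrt{2} \sqrt{-5}\right) = - 119 \left(29 + \sqrt{2} i \sqrt{5}\right) = - 119 \left(29 + i \sqrt{10}\right) = -3451 - 119 i \sqrt{10}$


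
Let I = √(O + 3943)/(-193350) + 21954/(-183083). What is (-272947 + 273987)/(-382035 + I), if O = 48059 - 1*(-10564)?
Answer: -248937902282752229485422900000/91445212835998762918720286278663 + 3370105995509838000*√62566/91445212835998762918720286278663 ≈ -0.0027223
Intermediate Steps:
O = 58623 (O = 48059 + 10564 = 58623)
I = -21954/183083 - √62566/193350 (I = √(58623 + 3943)/(-193350) + 21954/(-183083) = √62566*(-1/193350) + 21954*(-1/183083) = -√62566/193350 - 21954/183083 = -21954/183083 - √62566/193350 ≈ -0.12121)
(-272947 + 273987)/(-382035 + I) = (-272947 + 273987)/(-382035 + (-21954/183083 - √62566/193350)) = 1040/(-69944135859/183083 - √62566/193350)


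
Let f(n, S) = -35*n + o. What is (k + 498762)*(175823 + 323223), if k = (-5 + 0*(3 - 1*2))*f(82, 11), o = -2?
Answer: 256071481612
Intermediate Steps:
f(n, S) = -2 - 35*n (f(n, S) = -35*n - 2 = -2 - 35*n)
k = 14360 (k = (-5 + 0*(3 - 1*2))*(-2 - 35*82) = (-5 + 0*(3 - 2))*(-2 - 2870) = (-5 + 0*1)*(-2872) = (-5 + 0)*(-2872) = -5*(-2872) = 14360)
(k + 498762)*(175823 + 323223) = (14360 + 498762)*(175823 + 323223) = 513122*499046 = 256071481612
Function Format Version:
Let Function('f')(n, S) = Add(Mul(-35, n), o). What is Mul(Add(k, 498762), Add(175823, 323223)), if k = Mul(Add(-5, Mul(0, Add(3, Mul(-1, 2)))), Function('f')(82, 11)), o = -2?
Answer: 256071481612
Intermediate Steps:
Function('f')(n, S) = Add(-2, Mul(-35, n)) (Function('f')(n, S) = Add(Mul(-35, n), -2) = Add(-2, Mul(-35, n)))
k = 14360 (k = Mul(Add(-5, Mul(0, Add(3, Mul(-1, 2)))), Add(-2, Mul(-35, 82))) = Mul(Add(-5, Mul(0, Add(3, -2))), Add(-2, -2870)) = Mul(Add(-5, Mul(0, 1)), -2872) = Mul(Add(-5, 0), -2872) = Mul(-5, -2872) = 14360)
Mul(Add(k, 498762), Add(175823, 323223)) = Mul(Add(14360, 498762), Add(175823, 323223)) = Mul(513122, 499046) = 256071481612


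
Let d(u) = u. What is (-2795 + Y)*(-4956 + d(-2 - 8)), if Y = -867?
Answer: 18185492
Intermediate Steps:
(-2795 + Y)*(-4956 + d(-2 - 8)) = (-2795 - 867)*(-4956 + (-2 - 8)) = -3662*(-4956 - 10) = -3662*(-4966) = 18185492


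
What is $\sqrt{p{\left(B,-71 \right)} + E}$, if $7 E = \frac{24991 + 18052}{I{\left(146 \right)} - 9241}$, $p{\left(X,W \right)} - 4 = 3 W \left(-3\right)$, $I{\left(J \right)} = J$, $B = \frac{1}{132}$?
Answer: $\frac{12 \sqrt{368975055}}{9095} \approx 25.344$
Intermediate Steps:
$B = \frac{1}{132} \approx 0.0075758$
$p{\left(X,W \right)} = 4 - 9 W$ ($p{\left(X,W \right)} = 4 + 3 W \left(-3\right) = 4 - 9 W$)
$E = - \frac{6149}{9095}$ ($E = \frac{\left(24991 + 18052\right) \frac{1}{146 - 9241}}{7} = \frac{43043 \frac{1}{-9095}}{7} = \frac{43043 \left(- \frac{1}{9095}\right)}{7} = \frac{1}{7} \left(- \frac{43043}{9095}\right) = - \frac{6149}{9095} \approx -0.67609$)
$\sqrt{p{\left(B,-71 \right)} + E} = \sqrt{\left(4 - -639\right) - \frac{6149}{9095}} = \sqrt{\left(4 + 639\right) - \frac{6149}{9095}} = \sqrt{643 - \frac{6149}{9095}} = \sqrt{\frac{5841936}{9095}} = \frac{12 \sqrt{368975055}}{9095}$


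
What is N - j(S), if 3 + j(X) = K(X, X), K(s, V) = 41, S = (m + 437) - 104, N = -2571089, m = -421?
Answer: -2571127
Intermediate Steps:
S = -88 (S = (-421 + 437) - 104 = 16 - 104 = -88)
j(X) = 38 (j(X) = -3 + 41 = 38)
N - j(S) = -2571089 - 1*38 = -2571089 - 38 = -2571127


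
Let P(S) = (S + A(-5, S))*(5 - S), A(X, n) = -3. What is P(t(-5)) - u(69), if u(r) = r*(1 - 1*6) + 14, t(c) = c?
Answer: 251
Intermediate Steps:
P(S) = (-3 + S)*(5 - S) (P(S) = (S - 3)*(5 - S) = (-3 + S)*(5 - S))
u(r) = 14 - 5*r (u(r) = r*(1 - 6) + 14 = r*(-5) + 14 = -5*r + 14 = 14 - 5*r)
P(t(-5)) - u(69) = (-15 - 1*(-5)² + 8*(-5)) - (14 - 5*69) = (-15 - 1*25 - 40) - (14 - 345) = (-15 - 25 - 40) - 1*(-331) = -80 + 331 = 251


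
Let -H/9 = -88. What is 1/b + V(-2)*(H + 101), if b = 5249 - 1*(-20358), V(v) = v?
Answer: -45734101/25607 ≈ -1786.0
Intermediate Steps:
H = 792 (H = -9*(-88) = 792)
b = 25607 (b = 5249 + 20358 = 25607)
1/b + V(-2)*(H + 101) = 1/25607 - 2*(792 + 101) = 1/25607 - 2*893 = 1/25607 - 1786 = -45734101/25607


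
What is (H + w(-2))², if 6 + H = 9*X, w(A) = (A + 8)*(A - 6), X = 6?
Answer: 0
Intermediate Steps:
w(A) = (-6 + A)*(8 + A) (w(A) = (8 + A)*(-6 + A) = (-6 + A)*(8 + A))
H = 48 (H = -6 + 9*6 = -6 + 54 = 48)
(H + w(-2))² = (48 + (-48 + (-2)² + 2*(-2)))² = (48 + (-48 + 4 - 4))² = (48 - 48)² = 0² = 0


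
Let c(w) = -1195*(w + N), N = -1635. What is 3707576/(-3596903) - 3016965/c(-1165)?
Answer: -664493707297/343863926800 ≈ -1.9324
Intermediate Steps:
c(w) = 1953825 - 1195*w (c(w) = -1195*(w - 1635) = -1195*(-1635 + w) = 1953825 - 1195*w)
3707576/(-3596903) - 3016965/c(-1165) = 3707576/(-3596903) - 3016965/(1953825 - 1195*(-1165)) = 3707576*(-1/3596903) - 3016965/(1953825 + 1392175) = -3707576/3596903 - 3016965/3346000 = -3707576/3596903 - 3016965*1/3346000 = -3707576/3596903 - 86199/95600 = -664493707297/343863926800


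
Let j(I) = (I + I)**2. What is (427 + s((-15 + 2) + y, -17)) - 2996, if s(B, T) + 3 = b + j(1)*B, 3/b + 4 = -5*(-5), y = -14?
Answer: -18759/7 ≈ -2679.9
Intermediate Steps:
b = 1/7 (b = 3/(-4 - 5*(-5)) = 3/(-4 + 25) = 3/21 = 3*(1/21) = 1/7 ≈ 0.14286)
j(I) = 4*I**2 (j(I) = (2*I)**2 = 4*I**2)
s(B, T) = -20/7 + 4*B (s(B, T) = -3 + (1/7 + (4*1**2)*B) = -3 + (1/7 + (4*1)*B) = -3 + (1/7 + 4*B) = -20/7 + 4*B)
(427 + s((-15 + 2) + y, -17)) - 2996 = (427 + (-20/7 + 4*((-15 + 2) - 14))) - 2996 = (427 + (-20/7 + 4*(-13 - 14))) - 2996 = (427 + (-20/7 + 4*(-27))) - 2996 = (427 + (-20/7 - 108)) - 2996 = (427 - 776/7) - 2996 = 2213/7 - 2996 = -18759/7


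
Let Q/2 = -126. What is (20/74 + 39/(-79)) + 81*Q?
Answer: -59664929/2923 ≈ -20412.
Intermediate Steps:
Q = -252 (Q = 2*(-126) = -252)
(20/74 + 39/(-79)) + 81*Q = (20/74 + 39/(-79)) + 81*(-252) = (20*(1/74) + 39*(-1/79)) - 20412 = (10/37 - 39/79) - 20412 = -653/2923 - 20412 = -59664929/2923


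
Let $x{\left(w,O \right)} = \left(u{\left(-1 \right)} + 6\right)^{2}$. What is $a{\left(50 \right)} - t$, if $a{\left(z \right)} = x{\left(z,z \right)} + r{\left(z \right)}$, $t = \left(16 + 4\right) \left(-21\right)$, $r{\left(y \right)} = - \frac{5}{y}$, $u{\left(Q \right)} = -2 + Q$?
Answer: $\frac{4289}{10} \approx 428.9$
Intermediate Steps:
$x{\left(w,O \right)} = 9$ ($x{\left(w,O \right)} = \left(\left(-2 - 1\right) + 6\right)^{2} = \left(-3 + 6\right)^{2} = 3^{2} = 9$)
$t = -420$ ($t = 20 \left(-21\right) = -420$)
$a{\left(z \right)} = 9 - \frac{5}{z}$
$a{\left(50 \right)} - t = \left(9 - \frac{5}{50}\right) - -420 = \left(9 - \frac{1}{10}\right) + 420 = \frac{89}{10} + 420 = \frac{4289}{10}$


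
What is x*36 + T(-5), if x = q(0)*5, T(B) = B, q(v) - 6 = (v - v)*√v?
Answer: 1075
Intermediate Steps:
q(v) = 6 (q(v) = 6 + (v - v)*√v = 6 + 0*√v = 6 + 0 = 6)
x = 30 (x = 6*5 = 30)
x*36 + T(-5) = 30*36 - 5 = 1080 - 5 = 1075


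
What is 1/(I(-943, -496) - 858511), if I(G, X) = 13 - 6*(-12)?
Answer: -1/858426 ≈ -1.1649e-6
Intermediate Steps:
I(G, X) = 85 (I(G, X) = 13 + 72 = 85)
1/(I(-943, -496) - 858511) = 1/(85 - 858511) = 1/(-858426) = -1/858426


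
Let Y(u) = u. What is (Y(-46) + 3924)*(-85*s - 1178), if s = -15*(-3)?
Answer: -19401634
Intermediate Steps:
s = 45
(Y(-46) + 3924)*(-85*s - 1178) = (-46 + 3924)*(-85*45 - 1178) = 3878*(-3825 - 1178) = 3878*(-5003) = -19401634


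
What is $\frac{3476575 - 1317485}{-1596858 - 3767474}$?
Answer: $- \frac{1079545}{2682166} \approx -0.40249$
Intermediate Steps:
$\frac{3476575 - 1317485}{-1596858 - 3767474} = \frac{2159090}{-5364332} = 2159090 \left(- \frac{1}{5364332}\right) = - \frac{1079545}{2682166}$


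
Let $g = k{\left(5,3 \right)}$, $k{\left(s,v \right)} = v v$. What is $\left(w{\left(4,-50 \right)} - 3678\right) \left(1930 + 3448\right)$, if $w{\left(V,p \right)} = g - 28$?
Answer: $-19882466$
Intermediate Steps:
$k{\left(s,v \right)} = v^{2}$
$g = 9$ ($g = 3^{2} = 9$)
$w{\left(V,p \right)} = -19$ ($w{\left(V,p \right)} = 9 - 28 = -19$)
$\left(w{\left(4,-50 \right)} - 3678\right) \left(1930 + 3448\right) = \left(-19 - 3678\right) \left(1930 + 3448\right) = \left(-3697\right) 5378 = -19882466$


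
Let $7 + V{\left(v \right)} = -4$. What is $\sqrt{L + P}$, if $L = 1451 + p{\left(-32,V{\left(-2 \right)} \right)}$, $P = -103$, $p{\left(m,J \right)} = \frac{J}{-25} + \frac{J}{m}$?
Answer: $\frac{\sqrt{2158054}}{40} \approx 36.726$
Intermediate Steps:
$V{\left(v \right)} = -11$ ($V{\left(v \right)} = -7 - 4 = -11$)
$p{\left(m,J \right)} = - \frac{J}{25} + \frac{J}{m}$ ($p{\left(m,J \right)} = J \left(- \frac{1}{25}\right) + \frac{J}{m} = - \frac{J}{25} + \frac{J}{m}$)
$L = \frac{1161427}{800}$ ($L = 1451 - \left(- \frac{11}{25} + \frac{11}{-32}\right) = 1451 + \left(\frac{11}{25} - - \frac{11}{32}\right) = 1451 + \left(\frac{11}{25} + \frac{11}{32}\right) = 1451 + \frac{627}{800} = \frac{1161427}{800} \approx 1451.8$)
$\sqrt{L + P} = \sqrt{\frac{1161427}{800} - 103} = \sqrt{\frac{1079027}{800}} = \frac{\sqrt{2158054}}{40}$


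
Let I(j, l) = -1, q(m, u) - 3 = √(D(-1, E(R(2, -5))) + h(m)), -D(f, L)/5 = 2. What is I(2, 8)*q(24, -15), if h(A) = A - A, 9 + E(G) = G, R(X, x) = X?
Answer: -3 - I*√10 ≈ -3.0 - 3.1623*I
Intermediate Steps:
E(G) = -9 + G
h(A) = 0
D(f, L) = -10 (D(f, L) = -5*2 = -10)
q(m, u) = 3 + I*√10 (q(m, u) = 3 + √(-10 + 0) = 3 + √(-10) = 3 + I*√10)
I(2, 8)*q(24, -15) = -(3 + I*√10) = -3 - I*√10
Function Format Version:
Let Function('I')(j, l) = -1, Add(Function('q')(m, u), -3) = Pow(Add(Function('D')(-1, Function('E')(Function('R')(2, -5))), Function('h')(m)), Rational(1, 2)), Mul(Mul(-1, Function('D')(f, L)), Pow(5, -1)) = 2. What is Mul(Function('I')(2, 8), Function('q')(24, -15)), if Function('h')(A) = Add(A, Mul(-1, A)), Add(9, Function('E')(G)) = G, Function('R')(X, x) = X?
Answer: Add(-3, Mul(-1, I, Pow(10, Rational(1, 2)))) ≈ Add(-3.0000, Mul(-3.1623, I))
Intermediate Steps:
Function('E')(G) = Add(-9, G)
Function('h')(A) = 0
Function('D')(f, L) = -10 (Function('D')(f, L) = Mul(-5, 2) = -10)
Function('q')(m, u) = Add(3, Mul(I, Pow(10, Rational(1, 2)))) (Function('q')(m, u) = Add(3, Pow(Add(-10, 0), Rational(1, 2))) = Add(3, Pow(-10, Rational(1, 2))) = Add(3, Mul(I, Pow(10, Rational(1, 2)))))
Mul(Function('I')(2, 8), Function('q')(24, -15)) = Mul(-1, Add(3, Mul(I, Pow(10, Rational(1, 2))))) = Add(-3, Mul(-1, I, Pow(10, Rational(1, 2))))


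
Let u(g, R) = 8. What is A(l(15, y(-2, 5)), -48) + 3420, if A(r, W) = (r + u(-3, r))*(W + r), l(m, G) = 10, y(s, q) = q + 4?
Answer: 2736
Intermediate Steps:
y(s, q) = 4 + q
A(r, W) = (8 + r)*(W + r) (A(r, W) = (r + 8)*(W + r) = (8 + r)*(W + r))
A(l(15, y(-2, 5)), -48) + 3420 = (10**2 + 8*(-48) + 8*10 - 48*10) + 3420 = (100 - 384 + 80 - 480) + 3420 = -684 + 3420 = 2736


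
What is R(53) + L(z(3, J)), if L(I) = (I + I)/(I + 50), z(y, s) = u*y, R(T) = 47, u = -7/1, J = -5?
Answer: 1321/29 ≈ 45.552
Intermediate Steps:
u = -7 (u = -7*1 = -7)
z(y, s) = -7*y
L(I) = 2*I/(50 + I) (L(I) = (2*I)/(50 + I) = 2*I/(50 + I))
R(53) + L(z(3, J)) = 47 + 2*(-7*3)/(50 - 7*3) = 47 + 2*(-21)/(50 - 21) = 47 + 2*(-21)/29 = 47 + 2*(-21)*(1/29) = 47 - 42/29 = 1321/29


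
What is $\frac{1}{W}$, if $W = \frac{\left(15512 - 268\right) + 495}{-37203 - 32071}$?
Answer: $- \frac{69274}{15739} \approx -4.4014$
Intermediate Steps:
$W = - \frac{15739}{69274}$ ($W = \frac{15244 + 495}{-69274} = 15739 \left(- \frac{1}{69274}\right) = - \frac{15739}{69274} \approx -0.2272$)
$\frac{1}{W} = \frac{1}{- \frac{15739}{69274}} = - \frac{69274}{15739}$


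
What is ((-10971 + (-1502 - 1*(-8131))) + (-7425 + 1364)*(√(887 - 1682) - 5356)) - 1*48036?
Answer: 32410338 - 6061*I*√795 ≈ 3.241e+7 - 1.7089e+5*I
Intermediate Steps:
((-10971 + (-1502 - 1*(-8131))) + (-7425 + 1364)*(√(887 - 1682) - 5356)) - 1*48036 = ((-10971 + (-1502 + 8131)) - 6061*(√(-795) - 5356)) - 48036 = ((-10971 + 6629) - 6061*(I*√795 - 5356)) - 48036 = (-4342 - 6061*(-5356 + I*√795)) - 48036 = (-4342 + (32462716 - 6061*I*√795)) - 48036 = (32458374 - 6061*I*√795) - 48036 = 32410338 - 6061*I*√795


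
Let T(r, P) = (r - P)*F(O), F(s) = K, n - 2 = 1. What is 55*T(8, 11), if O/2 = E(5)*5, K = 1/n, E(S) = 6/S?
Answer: -55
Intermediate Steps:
n = 3 (n = 2 + 1 = 3)
K = 1/3 ≈ 0.33333
O = 12 (O = 2*((6/5)*5) = 2*6 = 12)
F(s) = 1/3
T(r, P) = -P/3 + r/3 (T(r, P) = (r - P)*(1/3) = -P/3 + r/3)
55*T(8, 11) = 55*(-1/3*11 + (1/3)*8) = 55*(-11/3 + 8/3) = 55*(-1) = -55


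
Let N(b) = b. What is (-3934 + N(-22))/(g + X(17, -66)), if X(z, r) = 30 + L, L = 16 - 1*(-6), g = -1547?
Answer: 172/65 ≈ 2.6462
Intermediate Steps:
L = 22 (L = 16 + 6 = 22)
X(z, r) = 52 (X(z, r) = 30 + 22 = 52)
(-3934 + N(-22))/(g + X(17, -66)) = (-3934 - 22)/(-1547 + 52) = -3956/(-1495) = -3956*(-1/1495) = 172/65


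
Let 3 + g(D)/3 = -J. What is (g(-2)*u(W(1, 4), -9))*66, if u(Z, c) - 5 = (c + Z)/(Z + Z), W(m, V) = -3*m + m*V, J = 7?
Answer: -1980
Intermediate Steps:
g(D) = -30 (g(D) = -9 + 3*(-1*7) = -9 + 3*(-7) = -9 - 21 = -30)
W(m, V) = -3*m + V*m
u(Z, c) = 5 + (Z + c)/(2*Z) (u(Z, c) = 5 + (c + Z)/(Z + Z) = 5 + (Z + c)/((2*Z)) = 5 + (Z + c)*(1/(2*Z)) = 5 + (Z + c)/(2*Z))
(g(-2)*u(W(1, 4), -9))*66 = -15*(-9 + 11*(1*(-3 + 4)))/(1*(-3 + 4))*66 = -15*(-9 + 11*(1*1))/(1*1)*66 = -15*(-9 + 11*1)/1*66 = -15*(-9 + 11)*66 = -15*2*66 = -30*1*66 = -30*66 = -1980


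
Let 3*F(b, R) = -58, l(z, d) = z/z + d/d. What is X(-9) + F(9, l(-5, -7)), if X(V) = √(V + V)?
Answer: -58/3 + 3*I*√2 ≈ -19.333 + 4.2426*I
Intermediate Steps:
X(V) = √2*√V (X(V) = √(2*V) = √2*√V)
l(z, d) = 2 (l(z, d) = 1 + 1 = 2)
F(b, R) = -58/3 (F(b, R) = (⅓)*(-58) = -58/3)
X(-9) + F(9, l(-5, -7)) = √2*√(-9) - 58/3 = √2*(3*I) - 58/3 = 3*I*√2 - 58/3 = -58/3 + 3*I*√2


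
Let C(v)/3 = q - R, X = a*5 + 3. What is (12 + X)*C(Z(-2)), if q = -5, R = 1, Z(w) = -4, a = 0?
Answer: -270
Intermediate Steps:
X = 3 (X = 0*5 + 3 = 0 + 3 = 3)
C(v) = -18 (C(v) = 3*(-5 - 1*1) = 3*(-5 - 1) = 3*(-6) = -18)
(12 + X)*C(Z(-2)) = (12 + 3)*(-18) = 15*(-18) = -270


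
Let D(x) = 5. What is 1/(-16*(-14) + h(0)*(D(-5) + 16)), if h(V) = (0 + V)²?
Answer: 1/224 ≈ 0.0044643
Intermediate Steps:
h(V) = V²
1/(-16*(-14) + h(0)*(D(-5) + 16)) = 1/(-16*(-14) + 0²*(5 + 16)) = 1/(224 + 0*21) = 1/(224 + 0) = 1/224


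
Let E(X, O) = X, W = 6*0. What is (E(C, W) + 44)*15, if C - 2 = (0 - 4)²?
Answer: 930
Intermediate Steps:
W = 0
C = 18 (C = 2 + (0 - 4)² = 2 + (-4)² = 2 + 16 = 18)
(E(C, W) + 44)*15 = (18 + 44)*15 = 62*15 = 930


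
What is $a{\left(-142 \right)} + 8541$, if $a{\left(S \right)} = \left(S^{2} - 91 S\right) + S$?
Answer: $41485$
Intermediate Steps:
$a{\left(S \right)} = S^{2} - 90 S$
$a{\left(-142 \right)} + 8541 = - 142 \left(-90 - 142\right) + 8541 = \left(-142\right) \left(-232\right) + 8541 = 32944 + 8541 = 41485$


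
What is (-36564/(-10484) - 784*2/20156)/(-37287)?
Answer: -45034067/492457574853 ≈ -9.1448e-5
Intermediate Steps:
(-36564/(-10484) - 784*2/20156)/(-37287) = (-36564*(-1/10484) - 1568*1/20156)*(-1/37287) = (9141/2621 - 392/5039)*(-1/37287) = (45034067/13207219)*(-1/37287) = -45034067/492457574853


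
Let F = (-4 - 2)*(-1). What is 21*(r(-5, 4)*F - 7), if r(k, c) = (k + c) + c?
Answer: 231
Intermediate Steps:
F = 6 (F = -6*(-1) = 6)
r(k, c) = k + 2*c (r(k, c) = (c + k) + c = k + 2*c)
21*(r(-5, 4)*F - 7) = 21*((-5 + 2*4)*6 - 7) = 21*((-5 + 8)*6 - 7) = 21*(3*6 - 7) = 21*(18 - 7) = 21*11 = 231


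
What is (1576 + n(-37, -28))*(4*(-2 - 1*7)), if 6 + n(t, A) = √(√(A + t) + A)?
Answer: -56520 - 36*√(-28 + I*√65) ≈ -56547.0 - 192.42*I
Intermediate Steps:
n(t, A) = -6 + √(A + √(A + t)) (n(t, A) = -6 + √(√(A + t) + A) = -6 + √(A + √(A + t)))
(1576 + n(-37, -28))*(4*(-2 - 1*7)) = (1576 + (-6 + √(-28 + √(-28 - 37))))*(4*(-2 - 1*7)) = (1576 + (-6 + √(-28 + √(-65))))*(4*(-2 - 7)) = (1576 + (-6 + √(-28 + I*√65)))*(4*(-9)) = (1570 + √(-28 + I*√65))*(-36) = -56520 - 36*√(-28 + I*√65)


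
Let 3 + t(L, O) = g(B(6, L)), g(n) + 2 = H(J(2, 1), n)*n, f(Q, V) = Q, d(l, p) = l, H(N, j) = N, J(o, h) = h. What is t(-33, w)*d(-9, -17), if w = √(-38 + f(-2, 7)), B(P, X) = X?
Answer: 342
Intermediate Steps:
g(n) = -2 + n (g(n) = -2 + 1*n = -2 + n)
w = 2*I*√10 (w = √(-38 - 2) = √(-40) = 2*I*√10 ≈ 6.3246*I)
t(L, O) = -5 + L (t(L, O) = -3 + (-2 + L) = -5 + L)
t(-33, w)*d(-9, -17) = (-5 - 33)*(-9) = -38*(-9) = 342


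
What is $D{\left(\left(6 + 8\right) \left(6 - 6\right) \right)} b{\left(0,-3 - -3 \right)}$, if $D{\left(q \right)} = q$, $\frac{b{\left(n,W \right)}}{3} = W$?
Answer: $0$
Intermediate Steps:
$b{\left(n,W \right)} = 3 W$
$D{\left(\left(6 + 8\right) \left(6 - 6\right) \right)} b{\left(0,-3 - -3 \right)} = \left(6 + 8\right) \left(6 - 6\right) 3 \left(-3 - -3\right) = 14 \cdot 0 \cdot 3 \left(-3 + 3\right) = 0 \cdot 3 \cdot 0 = 0 \cdot 0 = 0$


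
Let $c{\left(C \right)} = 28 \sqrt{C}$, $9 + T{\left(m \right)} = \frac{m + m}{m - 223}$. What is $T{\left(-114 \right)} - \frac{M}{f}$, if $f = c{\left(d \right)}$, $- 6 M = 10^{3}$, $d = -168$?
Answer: $- \frac{2805}{337} - \frac{125 i \sqrt{42}}{1764} \approx -8.3234 - 0.45924 i$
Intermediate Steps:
$T{\left(m \right)} = -9 + \frac{2 m}{-223 + m}$ ($T{\left(m \right)} = -9 + \frac{m + m}{m - 223} = -9 + \frac{2 m}{-223 + m}$)
$M = - \frac{500}{3}$ ($M = - \frac{10^{3}}{6} = \left(- \frac{1}{6}\right) 1000 = - \frac{500}{3} \approx -166.67$)
$f = 56 i \sqrt{42}$ ($f = 28 \sqrt{-168} = 28 \cdot 2 i \sqrt{42} = 56 i \sqrt{42} \approx 362.92 i$)
$T{\left(-114 \right)} - \frac{M}{f} = \frac{2007 - -798}{-223 - 114} - - \frac{500}{3 \cdot 56 i \sqrt{42}} = \frac{2007 + 798}{-337} - - \frac{500 \left(- \frac{i \sqrt{42}}{2352}\right)}{3} = \left(- \frac{1}{337}\right) 2805 - \frac{125 i \sqrt{42}}{1764} = - \frac{2805}{337} - \frac{125 i \sqrt{42}}{1764}$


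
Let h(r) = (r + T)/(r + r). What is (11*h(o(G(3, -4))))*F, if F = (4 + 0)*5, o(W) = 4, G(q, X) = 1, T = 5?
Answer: 495/2 ≈ 247.50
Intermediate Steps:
h(r) = (5 + r)/(2*r) (h(r) = (r + 5)/(r + r) = (5 + r)/((2*r)) = (5 + r)*(1/(2*r)) = (5 + r)/(2*r))
F = 20 (F = 4*5 = 20)
(11*h(o(G(3, -4))))*F = (11*((½)*(5 + 4)/4))*20 = (11*((½)*(¼)*9))*20 = (11*(9/8))*20 = (99/8)*20 = 495/2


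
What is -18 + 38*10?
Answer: 362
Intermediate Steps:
-18 + 38*10 = -18 + 380 = 362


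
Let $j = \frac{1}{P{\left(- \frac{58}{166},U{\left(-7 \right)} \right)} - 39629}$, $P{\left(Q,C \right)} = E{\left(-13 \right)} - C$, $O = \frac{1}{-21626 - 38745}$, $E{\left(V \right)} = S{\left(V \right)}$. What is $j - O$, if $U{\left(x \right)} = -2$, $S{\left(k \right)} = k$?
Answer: $- \frac{20731}{2393106440} \approx -8.6628 \cdot 10^{-6}$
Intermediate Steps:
$E{\left(V \right)} = V$
$O = - \frac{1}{60371}$ ($O = \frac{1}{-60371} = - \frac{1}{60371} \approx -1.6564 \cdot 10^{-5}$)
$P{\left(Q,C \right)} = -13 - C$
$j = - \frac{1}{39640}$ ($j = \frac{1}{\left(-13 - -2\right) - 39629} = \frac{1}{\left(-13 + 2\right) - 39629} = \frac{1}{-11 - 39629} = \frac{1}{-39640} = - \frac{1}{39640} \approx -2.5227 \cdot 10^{-5}$)
$j - O = - \frac{1}{39640} - - \frac{1}{60371} = - \frac{1}{39640} + \frac{1}{60371} = - \frac{20731}{2393106440}$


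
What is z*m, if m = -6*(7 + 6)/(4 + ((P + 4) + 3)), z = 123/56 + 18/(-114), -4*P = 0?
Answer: -84591/5852 ≈ -14.455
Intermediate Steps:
P = 0 (P = -1/4*0 = 0)
z = 2169/1064 (z = 123*(1/56) + 18*(-1/114) = 123/56 - 3/19 = 2169/1064 ≈ 2.0385)
m = -78/11 (m = -6*(7 + 6)/(4 + ((0 + 4) + 3)) = -78/(4 + (4 + 3)) = -78/(4 + 7) = -78/11 ≈ -7.0909)
z*m = (2169/1064)*(-78/11) = -84591/5852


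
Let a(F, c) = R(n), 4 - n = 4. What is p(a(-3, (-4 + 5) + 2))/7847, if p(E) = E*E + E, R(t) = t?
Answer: 0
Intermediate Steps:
n = 0 (n = 4 - 1*4 = 4 - 4 = 0)
a(F, c) = 0
p(E) = E + E**2 (p(E) = E**2 + E = E + E**2)
p(a(-3, (-4 + 5) + 2))/7847 = (0*(1 + 0))/7847 = (0*1)*(1/7847) = 0*(1/7847) = 0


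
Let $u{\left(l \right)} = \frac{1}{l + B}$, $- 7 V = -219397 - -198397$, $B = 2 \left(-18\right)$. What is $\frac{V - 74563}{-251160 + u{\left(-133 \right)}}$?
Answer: $\frac{12094147}{42446041} \approx 0.28493$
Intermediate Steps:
$B = -36$
$V = 3000$ ($V = - \frac{-219397 - -198397}{7} = - \frac{-219397 + 198397}{7} = \left(- \frac{1}{7}\right) \left(-21000\right) = 3000$)
$u{\left(l \right)} = \frac{1}{-36 + l}$ ($u{\left(l \right)} = \frac{1}{l - 36} = \frac{1}{-36 + l}$)
$\frac{V - 74563}{-251160 + u{\left(-133 \right)}} = \frac{3000 - 74563}{-251160 + \frac{1}{-36 - 133}} = - \frac{71563}{-251160 + \frac{1}{-169}} = - \frac{71563}{-251160 - \frac{1}{169}} = - \frac{71563}{- \frac{42446041}{169}} = \left(-71563\right) \left(- \frac{169}{42446041}\right) = \frac{12094147}{42446041}$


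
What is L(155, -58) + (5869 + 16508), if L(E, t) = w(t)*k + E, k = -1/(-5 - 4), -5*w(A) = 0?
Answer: 22532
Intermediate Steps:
w(A) = 0 (w(A) = -1/5*0 = 0)
k = 1/9 (k = -1/(-9) = -1*(-1/9) = 1/9 ≈ 0.11111)
L(E, t) = E (L(E, t) = 0*(1/9) + E = 0 + E = E)
L(155, -58) + (5869 + 16508) = 155 + (5869 + 16508) = 155 + 22377 = 22532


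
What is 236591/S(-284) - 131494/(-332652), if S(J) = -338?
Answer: -9832253045/14054547 ≈ -699.58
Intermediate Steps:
236591/S(-284) - 131494/(-332652) = 236591/(-338) - 131494/(-332652) = 236591*(-1/338) - 131494*(-1/332652) = -236591/338 + 65747/166326 = -9832253045/14054547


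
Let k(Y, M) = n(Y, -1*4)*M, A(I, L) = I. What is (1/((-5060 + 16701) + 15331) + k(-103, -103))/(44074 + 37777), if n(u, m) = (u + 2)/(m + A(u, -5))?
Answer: -280589609/236222313404 ≈ -0.0011878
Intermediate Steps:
n(u, m) = (2 + u)/(m + u) (n(u, m) = (u + 2)/(m + u) = (2 + u)/(m + u))
k(Y, M) = M*(2 + Y)/(-4 + Y) (k(Y, M) = ((2 + Y)/(-1*4 + Y))*M = ((2 + Y)/(-4 + Y))*M = M*(2 + Y)/(-4 + Y))
(1/((-5060 + 16701) + 15331) + k(-103, -103))/(44074 + 37777) = (1/((-5060 + 16701) + 15331) - 103*(2 - 103)/(-4 - 103))/(44074 + 37777) = (1/(11641 + 15331) - 103*(-101)/(-107))/81851 = (1/26972 - 103*(-1/107)*(-101))*(1/81851) = (1/26972 - 10403/107)*(1/81851) = -280589609/2886004*1/81851 = -280589609/236222313404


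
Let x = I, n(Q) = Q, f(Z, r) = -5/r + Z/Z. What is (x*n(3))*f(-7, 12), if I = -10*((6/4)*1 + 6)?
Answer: -525/4 ≈ -131.25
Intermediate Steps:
f(Z, r) = 1 - 5/r (f(Z, r) = -5/r + 1 = 1 - 5/r)
I = -75 (I = -10*((6*(¼))*1 + 6) = -10*((3/2)*1 + 6) = -10*(3/2 + 6) = -10*15/2 = -75)
x = -75
(x*n(3))*f(-7, 12) = (-75*3)*((-5 + 12)/12) = -75*7/4 = -225*7/12 = -525/4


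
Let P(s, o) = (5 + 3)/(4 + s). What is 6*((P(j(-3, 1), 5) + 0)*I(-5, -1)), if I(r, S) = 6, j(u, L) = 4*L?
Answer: 36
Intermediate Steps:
P(s, o) = 8/(4 + s)
6*((P(j(-3, 1), 5) + 0)*I(-5, -1)) = 6*((8/(4 + 4*1) + 0)*6) = 6*((8/(4 + 4) + 0)*6) = 6*((8/8 + 0)*6) = 6*((8*(1/8) + 0)*6) = 6*((1 + 0)*6) = 6*(1*6) = 6*6 = 36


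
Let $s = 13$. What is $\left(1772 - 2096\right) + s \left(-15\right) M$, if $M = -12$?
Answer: $2016$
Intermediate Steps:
$\left(1772 - 2096\right) + s \left(-15\right) M = \left(1772 - 2096\right) + 13 \left(-15\right) \left(-12\right) = -324 - -2340 = -324 + 2340 = 2016$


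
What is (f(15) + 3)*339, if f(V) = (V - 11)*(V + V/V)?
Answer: 22713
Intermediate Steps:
f(V) = (1 + V)*(-11 + V) (f(V) = (-11 + V)*(V + 1) = (-11 + V)*(1 + V) = (1 + V)*(-11 + V))
(f(15) + 3)*339 = ((-11 + 15² - 10*15) + 3)*339 = ((-11 + 225 - 150) + 3)*339 = (64 + 3)*339 = 67*339 = 22713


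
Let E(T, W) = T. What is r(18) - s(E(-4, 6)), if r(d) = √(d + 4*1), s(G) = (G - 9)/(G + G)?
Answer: -13/8 + √22 ≈ 3.0654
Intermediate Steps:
s(G) = (-9 + G)/(2*G) (s(G) = (-9 + G)/((2*G)) = (-9 + G)*(1/(2*G)) = (-9 + G)/(2*G))
r(d) = √(4 + d) (r(d) = √(d + 4) = √(4 + d))
r(18) - s(E(-4, 6)) = √(4 + 18) - (-9 - 4)/(2*(-4)) = √22 - (-1)*(-13)/(2*4) = √22 - 1*13/8 = √22 - 13/8 = -13/8 + √22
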